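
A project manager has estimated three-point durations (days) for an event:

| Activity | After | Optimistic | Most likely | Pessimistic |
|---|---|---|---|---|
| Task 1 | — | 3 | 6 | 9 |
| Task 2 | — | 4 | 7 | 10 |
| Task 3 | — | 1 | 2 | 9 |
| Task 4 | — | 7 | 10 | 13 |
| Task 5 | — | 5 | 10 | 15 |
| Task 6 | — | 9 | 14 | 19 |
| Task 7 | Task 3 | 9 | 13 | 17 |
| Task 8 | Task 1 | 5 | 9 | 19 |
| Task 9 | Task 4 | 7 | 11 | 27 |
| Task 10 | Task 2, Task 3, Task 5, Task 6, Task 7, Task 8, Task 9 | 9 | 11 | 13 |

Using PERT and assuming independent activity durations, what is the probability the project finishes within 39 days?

te_Task 1 = (3 + 4·6 + 9)/6 = 36/6 = 6; σ²_Task 1 = ((9−3)/6)² = 1.000
te_Task 2 = (4 + 4·7 + 10)/6 = 42/6 = 7; σ²_Task 2 = ((10−4)/6)² = 1.000
te_Task 3 = (1 + 4·2 + 9)/6 = 18/6 = 3; σ²_Task 3 = ((9−1)/6)² = 1.778
te_Task 4 = (7 + 4·10 + 13)/6 = 60/6 = 10; σ²_Task 4 = ((13−7)/6)² = 1.000
te_Task 5 = (5 + 4·10 + 15)/6 = 60/6 = 10; σ²_Task 5 = ((15−5)/6)² = 2.778
te_Task 6 = (9 + 4·14 + 19)/6 = 84/6 = 14; σ²_Task 6 = ((19−9)/6)² = 2.778
te_Task 7 = (9 + 4·13 + 17)/6 = 78/6 = 13; σ²_Task 7 = ((17−9)/6)² = 1.778
te_Task 8 = (5 + 4·9 + 19)/6 = 60/6 = 10; σ²_Task 8 = ((19−5)/6)² = 5.444
te_Task 9 = (7 + 4·11 + 27)/6 = 78/6 = 13; σ²_Task 9 = ((27−7)/6)² = 11.111
te_Task 10 = (9 + 4·11 + 13)/6 = 66/6 = 11; σ²_Task 10 = ((13−9)/6)² = 0.444

Forward pass:
ES_Task 1 = 0; EF_Task 1 = 6
ES_Task 2 = 0; EF_Task 2 = 7
ES_Task 3 = 0; EF_Task 3 = 3
ES_Task 4 = 0; EF_Task 4 = 10
ES_Task 5 = 0; EF_Task 5 = 10
ES_Task 6 = 0; EF_Task 6 = 14
ES_Task 7 = 3; EF_Task 7 = 3+13 = 16
ES_Task 8 = 6; EF_Task 8 = 6+10 = 16
ES_Task 9 = 10; EF_Task 9 = 10+13 = 23
ES_Task 10 = max(EF_Task 2=7, EF_Task 3=3, EF_Task 5=10, EF_Task 6=14, EF_Task 7=16, EF_Task 8=16, EF_Task 9=23) = 23; EF_Task 10 = 23+11 = 34
Expected project duration μ = 34 days. Critical path: Task 4 → Task 9 → Task 10.

Variance along critical path = 1.000 + 11.111 + 0.444 = 12.556; σ = √12.556 = 3.543 days.
Z = (39 − 34) / 3.543 = 1.411
P(T ≤ 39) = Φ(1.411) ≈ 0.921

0.921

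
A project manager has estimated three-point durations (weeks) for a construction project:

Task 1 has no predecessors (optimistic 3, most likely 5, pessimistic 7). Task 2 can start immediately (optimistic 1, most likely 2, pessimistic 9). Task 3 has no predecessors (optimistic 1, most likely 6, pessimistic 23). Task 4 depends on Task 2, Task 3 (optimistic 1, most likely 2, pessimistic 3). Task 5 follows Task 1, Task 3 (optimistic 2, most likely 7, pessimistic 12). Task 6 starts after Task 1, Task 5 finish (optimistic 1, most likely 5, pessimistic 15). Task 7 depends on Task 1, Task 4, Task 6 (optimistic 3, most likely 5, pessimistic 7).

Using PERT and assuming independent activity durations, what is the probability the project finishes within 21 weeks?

0.144

te_Task 1 = (3 + 4·5 + 7)/6 = 30/6 = 5; σ²_Task 1 = ((7−3)/6)² = 0.444
te_Task 2 = (1 + 4·2 + 9)/6 = 18/6 = 3; σ²_Task 2 = ((9−1)/6)² = 1.778
te_Task 3 = (1 + 4·6 + 23)/6 = 48/6 = 8; σ²_Task 3 = ((23−1)/6)² = 13.444
te_Task 4 = (1 + 4·2 + 3)/6 = 12/6 = 2; σ²_Task 4 = ((3−1)/6)² = 0.111
te_Task 5 = (2 + 4·7 + 12)/6 = 42/6 = 7; σ²_Task 5 = ((12−2)/6)² = 2.778
te_Task 6 = (1 + 4·5 + 15)/6 = 36/6 = 6; σ²_Task 6 = ((15−1)/6)² = 5.444
te_Task 7 = (3 + 4·5 + 7)/6 = 30/6 = 5; σ²_Task 7 = ((7−3)/6)² = 0.444

Forward pass:
ES_Task 1 = 0; EF_Task 1 = 5
ES_Task 2 = 0; EF_Task 2 = 3
ES_Task 3 = 0; EF_Task 3 = 8
ES_Task 4 = max(EF_Task 2=3, EF_Task 3=8) = 8; EF_Task 4 = 8+2 = 10
ES_Task 5 = max(EF_Task 1=5, EF_Task 3=8) = 8; EF_Task 5 = 8+7 = 15
ES_Task 6 = max(EF_Task 1=5, EF_Task 5=15) = 15; EF_Task 6 = 15+6 = 21
ES_Task 7 = max(EF_Task 1=5, EF_Task 4=10, EF_Task 6=21) = 21; EF_Task 7 = 21+5 = 26
Expected project duration μ = 26 weeks. Critical path: Task 3 → Task 5 → Task 6 → Task 7.

Variance along critical path = 13.444 + 2.778 + 5.444 + 0.444 = 22.111; σ = √22.111 = 4.702 weeks.
Z = (21 − 26) / 4.702 = -1.063
P(T ≤ 21) = Φ(-1.063) ≈ 0.144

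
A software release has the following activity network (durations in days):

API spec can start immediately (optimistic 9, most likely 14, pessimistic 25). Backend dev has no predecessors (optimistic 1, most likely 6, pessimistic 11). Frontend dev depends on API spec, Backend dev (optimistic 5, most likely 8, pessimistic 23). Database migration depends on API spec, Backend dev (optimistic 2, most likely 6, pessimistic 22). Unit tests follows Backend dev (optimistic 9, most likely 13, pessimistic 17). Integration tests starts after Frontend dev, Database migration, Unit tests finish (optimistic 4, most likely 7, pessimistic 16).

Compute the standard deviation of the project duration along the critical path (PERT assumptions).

te_API spec = (9 + 4·14 + 25)/6 = 90/6 = 15; σ²_API spec = ((25−9)/6)² = 7.111
te_Backend dev = (1 + 4·6 + 11)/6 = 36/6 = 6; σ²_Backend dev = ((11−1)/6)² = 2.778
te_Frontend dev = (5 + 4·8 + 23)/6 = 60/6 = 10; σ²_Frontend dev = ((23−5)/6)² = 9.000
te_Database migration = (2 + 4·6 + 22)/6 = 48/6 = 8; σ²_Database migration = ((22−2)/6)² = 11.111
te_Unit tests = (9 + 4·13 + 17)/6 = 78/6 = 13; σ²_Unit tests = ((17−9)/6)² = 1.778
te_Integration tests = (4 + 4·7 + 16)/6 = 48/6 = 8; σ²_Integration tests = ((16−4)/6)² = 4.000

Forward pass:
ES_API spec = 0; EF_API spec = 15
ES_Backend dev = 0; EF_Backend dev = 6
ES_Frontend dev = max(EF_API spec=15, EF_Backend dev=6) = 15; EF_Frontend dev = 15+10 = 25
ES_Database migration = max(EF_API spec=15, EF_Backend dev=6) = 15; EF_Database migration = 15+8 = 23
ES_Unit tests = 6; EF_Unit tests = 6+13 = 19
ES_Integration tests = max(EF_Frontend dev=25, EF_Database migration=23, EF_Unit tests=19) = 25; EF_Integration tests = 25+8 = 33
Expected project duration μ = 33 days. Critical path: API spec → Frontend dev → Integration tests.

Variance along critical path = 7.111 + 9.000 + 4.000 = 20.111
σ = √20.111 = 4.485 days

4.48 days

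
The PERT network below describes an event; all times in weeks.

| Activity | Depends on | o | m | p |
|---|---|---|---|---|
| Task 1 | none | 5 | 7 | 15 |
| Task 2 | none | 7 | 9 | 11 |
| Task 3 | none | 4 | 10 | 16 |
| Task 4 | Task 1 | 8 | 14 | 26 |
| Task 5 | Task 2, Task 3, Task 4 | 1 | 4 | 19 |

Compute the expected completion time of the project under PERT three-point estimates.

te_Task 1 = (5 + 4·7 + 15)/6 = 48/6 = 8
te_Task 2 = (7 + 4·9 + 11)/6 = 54/6 = 9
te_Task 3 = (4 + 4·10 + 16)/6 = 60/6 = 10
te_Task 4 = (8 + 4·14 + 26)/6 = 90/6 = 15
te_Task 5 = (1 + 4·4 + 19)/6 = 36/6 = 6

Forward pass:
ES_Task 1 = 0; EF_Task 1 = 8
ES_Task 2 = 0; EF_Task 2 = 9
ES_Task 3 = 0; EF_Task 3 = 10
ES_Task 4 = 8; EF_Task 4 = 8+15 = 23
ES_Task 5 = max(EF_Task 2=9, EF_Task 3=10, EF_Task 4=23) = 23; EF_Task 5 = 23+6 = 29
Expected project duration μ = 29 weeks. Critical path: Task 1 → Task 4 → Task 5.

29 weeks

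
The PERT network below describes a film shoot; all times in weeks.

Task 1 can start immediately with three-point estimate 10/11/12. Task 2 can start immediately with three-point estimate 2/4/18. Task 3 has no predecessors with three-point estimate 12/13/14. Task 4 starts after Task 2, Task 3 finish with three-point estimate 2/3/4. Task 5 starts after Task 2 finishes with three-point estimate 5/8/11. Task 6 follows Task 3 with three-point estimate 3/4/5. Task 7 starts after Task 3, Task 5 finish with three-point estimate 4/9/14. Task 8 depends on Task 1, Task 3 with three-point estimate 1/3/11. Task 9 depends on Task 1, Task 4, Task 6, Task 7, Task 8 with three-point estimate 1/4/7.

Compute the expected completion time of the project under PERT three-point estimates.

27 weeks

te_Task 1 = (10 + 4·11 + 12)/6 = 66/6 = 11
te_Task 2 = (2 + 4·4 + 18)/6 = 36/6 = 6
te_Task 3 = (12 + 4·13 + 14)/6 = 78/6 = 13
te_Task 4 = (2 + 4·3 + 4)/6 = 18/6 = 3
te_Task 5 = (5 + 4·8 + 11)/6 = 48/6 = 8
te_Task 6 = (3 + 4·4 + 5)/6 = 24/6 = 4
te_Task 7 = (4 + 4·9 + 14)/6 = 54/6 = 9
te_Task 8 = (1 + 4·3 + 11)/6 = 24/6 = 4
te_Task 9 = (1 + 4·4 + 7)/6 = 24/6 = 4

Forward pass:
ES_Task 1 = 0; EF_Task 1 = 11
ES_Task 2 = 0; EF_Task 2 = 6
ES_Task 3 = 0; EF_Task 3 = 13
ES_Task 4 = max(EF_Task 2=6, EF_Task 3=13) = 13; EF_Task 4 = 13+3 = 16
ES_Task 5 = 6; EF_Task 5 = 6+8 = 14
ES_Task 6 = 13; EF_Task 6 = 13+4 = 17
ES_Task 7 = max(EF_Task 3=13, EF_Task 5=14) = 14; EF_Task 7 = 14+9 = 23
ES_Task 8 = max(EF_Task 1=11, EF_Task 3=13) = 13; EF_Task 8 = 13+4 = 17
ES_Task 9 = max(EF_Task 1=11, EF_Task 4=16, EF_Task 6=17, EF_Task 7=23, EF_Task 8=17) = 23; EF_Task 9 = 23+4 = 27
Expected project duration μ = 27 weeks. Critical path: Task 2 → Task 5 → Task 7 → Task 9.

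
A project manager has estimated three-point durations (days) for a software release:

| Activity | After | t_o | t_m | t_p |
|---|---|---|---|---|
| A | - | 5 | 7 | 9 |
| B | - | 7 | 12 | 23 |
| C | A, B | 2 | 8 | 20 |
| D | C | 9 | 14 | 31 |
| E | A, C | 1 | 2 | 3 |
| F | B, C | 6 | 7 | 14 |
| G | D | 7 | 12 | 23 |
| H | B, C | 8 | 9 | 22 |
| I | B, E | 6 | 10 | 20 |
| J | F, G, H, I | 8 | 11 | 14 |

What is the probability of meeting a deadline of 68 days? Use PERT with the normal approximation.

0.836

te_A = (5 + 4·7 + 9)/6 = 42/6 = 7; σ²_A = ((9−5)/6)² = 0.444
te_B = (7 + 4·12 + 23)/6 = 78/6 = 13; σ²_B = ((23−7)/6)² = 7.111
te_C = (2 + 4·8 + 20)/6 = 54/6 = 9; σ²_C = ((20−2)/6)² = 9.000
te_D = (9 + 4·14 + 31)/6 = 96/6 = 16; σ²_D = ((31−9)/6)² = 13.444
te_E = (1 + 4·2 + 3)/6 = 12/6 = 2; σ²_E = ((3−1)/6)² = 0.111
te_F = (6 + 4·7 + 14)/6 = 48/6 = 8; σ²_F = ((14−6)/6)² = 1.778
te_G = (7 + 4·12 + 23)/6 = 78/6 = 13; σ²_G = ((23−7)/6)² = 7.111
te_H = (8 + 4·9 + 22)/6 = 66/6 = 11; σ²_H = ((22−8)/6)² = 5.444
te_I = (6 + 4·10 + 20)/6 = 66/6 = 11; σ²_I = ((20−6)/6)² = 5.444
te_J = (8 + 4·11 + 14)/6 = 66/6 = 11; σ²_J = ((14−8)/6)² = 1.000

Forward pass:
ES_A = 0; EF_A = 7
ES_B = 0; EF_B = 13
ES_C = max(EF_A=7, EF_B=13) = 13; EF_C = 13+9 = 22
ES_D = 22; EF_D = 22+16 = 38
ES_E = max(EF_A=7, EF_C=22) = 22; EF_E = 22+2 = 24
ES_F = max(EF_B=13, EF_C=22) = 22; EF_F = 22+8 = 30
ES_G = 38; EF_G = 38+13 = 51
ES_H = max(EF_B=13, EF_C=22) = 22; EF_H = 22+11 = 33
ES_I = max(EF_B=13, EF_E=24) = 24; EF_I = 24+11 = 35
ES_J = max(EF_F=30, EF_G=51, EF_H=33, EF_I=35) = 51; EF_J = 51+11 = 62
Expected project duration μ = 62 days. Critical path: B → C → D → G → J.

Variance along critical path = 7.111 + 9.000 + 13.444 + 7.111 + 1.000 = 37.667; σ = √37.667 = 6.137 days.
Z = (68 − 62) / 6.137 = 0.978
P(T ≤ 68) = Φ(0.978) ≈ 0.836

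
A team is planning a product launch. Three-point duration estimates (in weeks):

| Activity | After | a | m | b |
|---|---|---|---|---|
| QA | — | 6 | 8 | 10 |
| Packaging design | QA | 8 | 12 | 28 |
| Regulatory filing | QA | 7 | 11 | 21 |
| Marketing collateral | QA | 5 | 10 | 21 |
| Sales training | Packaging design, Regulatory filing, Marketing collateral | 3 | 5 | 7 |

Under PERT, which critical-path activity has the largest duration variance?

Packaging design

te_QA = (6 + 4·8 + 10)/6 = 48/6 = 8; σ²_QA = ((10−6)/6)² = 0.444
te_Packaging design = (8 + 4·12 + 28)/6 = 84/6 = 14; σ²_Packaging design = ((28−8)/6)² = 11.111
te_Regulatory filing = (7 + 4·11 + 21)/6 = 72/6 = 12; σ²_Regulatory filing = ((21−7)/6)² = 5.444
te_Marketing collateral = (5 + 4·10 + 21)/6 = 66/6 = 11; σ²_Marketing collateral = ((21−5)/6)² = 7.111
te_Sales training = (3 + 4·5 + 7)/6 = 30/6 = 5; σ²_Sales training = ((7−3)/6)² = 0.444

Forward pass:
ES_QA = 0; EF_QA = 8
ES_Packaging design = 8; EF_Packaging design = 8+14 = 22
ES_Regulatory filing = 8; EF_Regulatory filing = 8+12 = 20
ES_Marketing collateral = 8; EF_Marketing collateral = 8+11 = 19
ES_Sales training = max(EF_Packaging design=22, EF_Regulatory filing=20, EF_Marketing collateral=19) = 22; EF_Sales training = 22+5 = 27
Expected project duration μ = 27 weeks. Critical path: QA → Packaging design → Sales training.

Variances on critical path: σ²_QA=0.444, σ²_Packaging design=11.111, σ²_Sales training=0.444.
Largest is σ²_Packaging design = 11.111.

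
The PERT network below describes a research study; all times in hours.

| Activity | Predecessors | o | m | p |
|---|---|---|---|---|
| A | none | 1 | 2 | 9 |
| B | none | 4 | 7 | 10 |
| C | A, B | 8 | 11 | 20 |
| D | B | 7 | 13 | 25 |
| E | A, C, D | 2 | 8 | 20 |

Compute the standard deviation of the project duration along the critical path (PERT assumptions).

te_A = (1 + 4·2 + 9)/6 = 18/6 = 3; σ²_A = ((9−1)/6)² = 1.778
te_B = (4 + 4·7 + 10)/6 = 42/6 = 7; σ²_B = ((10−4)/6)² = 1.000
te_C = (8 + 4·11 + 20)/6 = 72/6 = 12; σ²_C = ((20−8)/6)² = 4.000
te_D = (7 + 4·13 + 25)/6 = 84/6 = 14; σ²_D = ((25−7)/6)² = 9.000
te_E = (2 + 4·8 + 20)/6 = 54/6 = 9; σ²_E = ((20−2)/6)² = 9.000

Forward pass:
ES_A = 0; EF_A = 3
ES_B = 0; EF_B = 7
ES_C = max(EF_A=3, EF_B=7) = 7; EF_C = 7+12 = 19
ES_D = 7; EF_D = 7+14 = 21
ES_E = max(EF_A=3, EF_C=19, EF_D=21) = 21; EF_E = 21+9 = 30
Expected project duration μ = 30 hours. Critical path: B → D → E.

Variance along critical path = 1.000 + 9.000 + 9.000 = 19.000
σ = √19.000 = 4.359 hours

4.36 hours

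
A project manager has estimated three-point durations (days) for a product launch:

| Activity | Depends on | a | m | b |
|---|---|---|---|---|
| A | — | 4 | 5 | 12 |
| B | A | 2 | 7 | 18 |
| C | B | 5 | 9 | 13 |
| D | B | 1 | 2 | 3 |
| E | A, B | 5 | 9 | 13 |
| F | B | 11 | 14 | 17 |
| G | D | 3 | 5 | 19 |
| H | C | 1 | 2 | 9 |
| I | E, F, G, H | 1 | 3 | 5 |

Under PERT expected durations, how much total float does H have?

te_A = (4 + 4·5 + 12)/6 = 36/6 = 6
te_B = (2 + 4·7 + 18)/6 = 48/6 = 8
te_C = (5 + 4·9 + 13)/6 = 54/6 = 9
te_D = (1 + 4·2 + 3)/6 = 12/6 = 2
te_E = (5 + 4·9 + 13)/6 = 54/6 = 9
te_F = (11 + 4·14 + 17)/6 = 84/6 = 14
te_G = (3 + 4·5 + 19)/6 = 42/6 = 7
te_H = (1 + 4·2 + 9)/6 = 18/6 = 3
te_I = (1 + 4·3 + 5)/6 = 18/6 = 3

Forward pass:
ES_A = 0; EF_A = 6
ES_B = 6; EF_B = 6+8 = 14
ES_C = 14; EF_C = 14+9 = 23
ES_D = 14; EF_D = 14+2 = 16
ES_E = max(EF_A=6, EF_B=14) = 14; EF_E = 14+9 = 23
ES_F = 14; EF_F = 14+14 = 28
ES_G = 16; EF_G = 16+7 = 23
ES_H = 23; EF_H = 23+3 = 26
ES_I = max(EF_E=23, EF_F=28, EF_G=23, EF_H=26) = 28; EF_I = 28+3 = 31
Expected project duration μ = 31 days. Critical path: A → B → F → I.

Backward pass:
LF_I = 31; LS_I = 31−3 = 28
LF_H = LS_I = 28; LS_H = 28−3 = 25
LF_G = LS_I = 28; LS_G = 28−7 = 21
LF_F = LS_I = 28; LS_F = 28−14 = 14
LF_E = LS_I = 28; LS_E = 28−9 = 19
LF_D = LS_G = 21; LS_D = 21−2 = 19
LF_C = LS_H = 25; LS_C = 25−9 = 16
LF_B = min(LS_C=16, LS_D=19, LS_E=19, LS_F=14) = 14; LS_B = 14−8 = 6
LF_A = min(LS_B=6, LS_E=19) = 6; LS_A = 6−6 = 0
Slack_H = LS_H − ES_H = 25 − 23 = 2

2 days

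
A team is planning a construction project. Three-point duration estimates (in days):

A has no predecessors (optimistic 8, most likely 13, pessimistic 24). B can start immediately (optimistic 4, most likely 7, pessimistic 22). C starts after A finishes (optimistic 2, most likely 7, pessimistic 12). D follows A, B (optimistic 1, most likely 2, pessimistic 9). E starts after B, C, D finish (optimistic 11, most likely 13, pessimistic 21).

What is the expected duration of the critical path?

35 days

te_A = (8 + 4·13 + 24)/6 = 84/6 = 14
te_B = (4 + 4·7 + 22)/6 = 54/6 = 9
te_C = (2 + 4·7 + 12)/6 = 42/6 = 7
te_D = (1 + 4·2 + 9)/6 = 18/6 = 3
te_E = (11 + 4·13 + 21)/6 = 84/6 = 14

Forward pass:
ES_A = 0; EF_A = 14
ES_B = 0; EF_B = 9
ES_C = 14; EF_C = 14+7 = 21
ES_D = max(EF_A=14, EF_B=9) = 14; EF_D = 14+3 = 17
ES_E = max(EF_B=9, EF_C=21, EF_D=17) = 21; EF_E = 21+14 = 35
Expected project duration μ = 35 days. Critical path: A → C → E.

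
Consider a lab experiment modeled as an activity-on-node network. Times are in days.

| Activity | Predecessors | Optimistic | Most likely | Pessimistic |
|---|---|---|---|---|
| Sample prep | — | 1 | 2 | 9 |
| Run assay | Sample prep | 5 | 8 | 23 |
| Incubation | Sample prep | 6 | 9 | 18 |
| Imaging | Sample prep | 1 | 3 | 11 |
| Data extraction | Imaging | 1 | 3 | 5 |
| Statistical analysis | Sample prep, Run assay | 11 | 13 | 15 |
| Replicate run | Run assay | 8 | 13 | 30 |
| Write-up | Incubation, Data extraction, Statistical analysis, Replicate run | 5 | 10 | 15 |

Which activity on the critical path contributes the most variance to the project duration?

Replicate run

te_Sample prep = (1 + 4·2 + 9)/6 = 18/6 = 3; σ²_Sample prep = ((9−1)/6)² = 1.778
te_Run assay = (5 + 4·8 + 23)/6 = 60/6 = 10; σ²_Run assay = ((23−5)/6)² = 9.000
te_Incubation = (6 + 4·9 + 18)/6 = 60/6 = 10; σ²_Incubation = ((18−6)/6)² = 4.000
te_Imaging = (1 + 4·3 + 11)/6 = 24/6 = 4; σ²_Imaging = ((11−1)/6)² = 2.778
te_Data extraction = (1 + 4·3 + 5)/6 = 18/6 = 3; σ²_Data extraction = ((5−1)/6)² = 0.444
te_Statistical analysis = (11 + 4·13 + 15)/6 = 78/6 = 13; σ²_Statistical analysis = ((15−11)/6)² = 0.444
te_Replicate run = (8 + 4·13 + 30)/6 = 90/6 = 15; σ²_Replicate run = ((30−8)/6)² = 13.444
te_Write-up = (5 + 4·10 + 15)/6 = 60/6 = 10; σ²_Write-up = ((15−5)/6)² = 2.778

Forward pass:
ES_Sample prep = 0; EF_Sample prep = 3
ES_Run assay = 3; EF_Run assay = 3+10 = 13
ES_Incubation = 3; EF_Incubation = 3+10 = 13
ES_Imaging = 3; EF_Imaging = 3+4 = 7
ES_Data extraction = 7; EF_Data extraction = 7+3 = 10
ES_Statistical analysis = max(EF_Sample prep=3, EF_Run assay=13) = 13; EF_Statistical analysis = 13+13 = 26
ES_Replicate run = 13; EF_Replicate run = 13+15 = 28
ES_Write-up = max(EF_Incubation=13, EF_Data extraction=10, EF_Statistical analysis=26, EF_Replicate run=28) = 28; EF_Write-up = 28+10 = 38
Expected project duration μ = 38 days. Critical path: Sample prep → Run assay → Replicate run → Write-up.

Variances on critical path: σ²_Sample prep=1.778, σ²_Run assay=9.000, σ²_Replicate run=13.444, σ²_Write-up=2.778.
Largest is σ²_Replicate run = 13.444.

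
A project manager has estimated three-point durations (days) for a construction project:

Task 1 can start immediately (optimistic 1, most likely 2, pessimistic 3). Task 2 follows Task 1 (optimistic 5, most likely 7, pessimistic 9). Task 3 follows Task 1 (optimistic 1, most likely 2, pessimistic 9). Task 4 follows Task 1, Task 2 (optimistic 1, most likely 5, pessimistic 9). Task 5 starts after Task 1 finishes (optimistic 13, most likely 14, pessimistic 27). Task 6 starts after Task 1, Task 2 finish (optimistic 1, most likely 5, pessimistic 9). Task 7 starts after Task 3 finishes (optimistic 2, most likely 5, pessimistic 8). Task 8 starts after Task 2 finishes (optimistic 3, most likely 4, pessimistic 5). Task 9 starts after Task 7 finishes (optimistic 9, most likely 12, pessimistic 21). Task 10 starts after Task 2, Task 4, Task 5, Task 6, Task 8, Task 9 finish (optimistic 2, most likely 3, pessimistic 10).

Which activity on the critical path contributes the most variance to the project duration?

Task 9

te_Task 1 = (1 + 4·2 + 3)/6 = 12/6 = 2; σ²_Task 1 = ((3−1)/6)² = 0.111
te_Task 2 = (5 + 4·7 + 9)/6 = 42/6 = 7; σ²_Task 2 = ((9−5)/6)² = 0.444
te_Task 3 = (1 + 4·2 + 9)/6 = 18/6 = 3; σ²_Task 3 = ((9−1)/6)² = 1.778
te_Task 4 = (1 + 4·5 + 9)/6 = 30/6 = 5; σ²_Task 4 = ((9−1)/6)² = 1.778
te_Task 5 = (13 + 4·14 + 27)/6 = 96/6 = 16; σ²_Task 5 = ((27−13)/6)² = 5.444
te_Task 6 = (1 + 4·5 + 9)/6 = 30/6 = 5; σ²_Task 6 = ((9−1)/6)² = 1.778
te_Task 7 = (2 + 4·5 + 8)/6 = 30/6 = 5; σ²_Task 7 = ((8−2)/6)² = 1.000
te_Task 8 = (3 + 4·4 + 5)/6 = 24/6 = 4; σ²_Task 8 = ((5−3)/6)² = 0.111
te_Task 9 = (9 + 4·12 + 21)/6 = 78/6 = 13; σ²_Task 9 = ((21−9)/6)² = 4.000
te_Task 10 = (2 + 4·3 + 10)/6 = 24/6 = 4; σ²_Task 10 = ((10−2)/6)² = 1.778

Forward pass:
ES_Task 1 = 0; EF_Task 1 = 2
ES_Task 2 = 2; EF_Task 2 = 2+7 = 9
ES_Task 3 = 2; EF_Task 3 = 2+3 = 5
ES_Task 4 = max(EF_Task 1=2, EF_Task 2=9) = 9; EF_Task 4 = 9+5 = 14
ES_Task 5 = 2; EF_Task 5 = 2+16 = 18
ES_Task 6 = max(EF_Task 1=2, EF_Task 2=9) = 9; EF_Task 6 = 9+5 = 14
ES_Task 7 = 5; EF_Task 7 = 5+5 = 10
ES_Task 8 = 9; EF_Task 8 = 9+4 = 13
ES_Task 9 = 10; EF_Task 9 = 10+13 = 23
ES_Task 10 = max(EF_Task 2=9, EF_Task 4=14, EF_Task 5=18, EF_Task 6=14, EF_Task 8=13, EF_Task 9=23) = 23; EF_Task 10 = 23+4 = 27
Expected project duration μ = 27 days. Critical path: Task 1 → Task 3 → Task 7 → Task 9 → Task 10.

Variances on critical path: σ²_Task 1=0.111, σ²_Task 3=1.778, σ²_Task 7=1.000, σ²_Task 9=4.000, σ²_Task 10=1.778.
Largest is σ²_Task 9 = 4.000.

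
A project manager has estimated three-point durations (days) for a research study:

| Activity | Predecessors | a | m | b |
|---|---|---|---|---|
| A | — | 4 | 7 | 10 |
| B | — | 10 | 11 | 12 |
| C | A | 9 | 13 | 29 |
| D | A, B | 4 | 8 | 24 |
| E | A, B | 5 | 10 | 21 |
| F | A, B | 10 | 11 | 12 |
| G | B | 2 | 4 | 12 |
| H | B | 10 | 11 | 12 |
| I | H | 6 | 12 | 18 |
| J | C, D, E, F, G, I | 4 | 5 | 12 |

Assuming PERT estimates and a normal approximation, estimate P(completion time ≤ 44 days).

0.949

te_A = (4 + 4·7 + 10)/6 = 42/6 = 7; σ²_A = ((10−4)/6)² = 1.000
te_B = (10 + 4·11 + 12)/6 = 66/6 = 11; σ²_B = ((12−10)/6)² = 0.111
te_C = (9 + 4·13 + 29)/6 = 90/6 = 15; σ²_C = ((29−9)/6)² = 11.111
te_D = (4 + 4·8 + 24)/6 = 60/6 = 10; σ²_D = ((24−4)/6)² = 11.111
te_E = (5 + 4·10 + 21)/6 = 66/6 = 11; σ²_E = ((21−5)/6)² = 7.111
te_F = (10 + 4·11 + 12)/6 = 66/6 = 11; σ²_F = ((12−10)/6)² = 0.111
te_G = (2 + 4·4 + 12)/6 = 30/6 = 5; σ²_G = ((12−2)/6)² = 2.778
te_H = (10 + 4·11 + 12)/6 = 66/6 = 11; σ²_H = ((12−10)/6)² = 0.111
te_I = (6 + 4·12 + 18)/6 = 72/6 = 12; σ²_I = ((18−6)/6)² = 4.000
te_J = (4 + 4·5 + 12)/6 = 36/6 = 6; σ²_J = ((12−4)/6)² = 1.778

Forward pass:
ES_A = 0; EF_A = 7
ES_B = 0; EF_B = 11
ES_C = 7; EF_C = 7+15 = 22
ES_D = max(EF_A=7, EF_B=11) = 11; EF_D = 11+10 = 21
ES_E = max(EF_A=7, EF_B=11) = 11; EF_E = 11+11 = 22
ES_F = max(EF_A=7, EF_B=11) = 11; EF_F = 11+11 = 22
ES_G = 11; EF_G = 11+5 = 16
ES_H = 11; EF_H = 11+11 = 22
ES_I = 22; EF_I = 22+12 = 34
ES_J = max(EF_C=22, EF_D=21, EF_E=22, EF_F=22, EF_G=16, EF_I=34) = 34; EF_J = 34+6 = 40
Expected project duration μ = 40 days. Critical path: B → H → I → J.

Variance along critical path = 0.111 + 0.111 + 4.000 + 1.778 = 6.000; σ = √6.000 = 2.449 days.
Z = (44 − 40) / 2.449 = 1.633
P(T ≤ 44) = Φ(1.633) ≈ 0.949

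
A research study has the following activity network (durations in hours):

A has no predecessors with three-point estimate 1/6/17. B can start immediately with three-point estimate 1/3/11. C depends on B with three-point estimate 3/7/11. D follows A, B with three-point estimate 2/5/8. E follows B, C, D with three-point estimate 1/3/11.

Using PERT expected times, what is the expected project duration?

te_A = (1 + 4·6 + 17)/6 = 42/6 = 7
te_B = (1 + 4·3 + 11)/6 = 24/6 = 4
te_C = (3 + 4·7 + 11)/6 = 42/6 = 7
te_D = (2 + 4·5 + 8)/6 = 30/6 = 5
te_E = (1 + 4·3 + 11)/6 = 24/6 = 4

Forward pass:
ES_A = 0; EF_A = 7
ES_B = 0; EF_B = 4
ES_C = 4; EF_C = 4+7 = 11
ES_D = max(EF_A=7, EF_B=4) = 7; EF_D = 7+5 = 12
ES_E = max(EF_B=4, EF_C=11, EF_D=12) = 12; EF_E = 12+4 = 16
Expected project duration μ = 16 hours. Critical path: A → D → E.

16 hours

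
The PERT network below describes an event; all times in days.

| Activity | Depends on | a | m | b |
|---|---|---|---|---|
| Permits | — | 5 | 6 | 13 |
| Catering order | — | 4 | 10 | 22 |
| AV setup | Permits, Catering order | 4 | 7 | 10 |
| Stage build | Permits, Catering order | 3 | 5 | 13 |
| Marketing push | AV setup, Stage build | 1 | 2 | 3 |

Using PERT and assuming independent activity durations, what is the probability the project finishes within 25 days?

0.942

te_Permits = (5 + 4·6 + 13)/6 = 42/6 = 7; σ²_Permits = ((13−5)/6)² = 1.778
te_Catering order = (4 + 4·10 + 22)/6 = 66/6 = 11; σ²_Catering order = ((22−4)/6)² = 9.000
te_AV setup = (4 + 4·7 + 10)/6 = 42/6 = 7; σ²_AV setup = ((10−4)/6)² = 1.000
te_Stage build = (3 + 4·5 + 13)/6 = 36/6 = 6; σ²_Stage build = ((13−3)/6)² = 2.778
te_Marketing push = (1 + 4·2 + 3)/6 = 12/6 = 2; σ²_Marketing push = ((3−1)/6)² = 0.111

Forward pass:
ES_Permits = 0; EF_Permits = 7
ES_Catering order = 0; EF_Catering order = 11
ES_AV setup = max(EF_Permits=7, EF_Catering order=11) = 11; EF_AV setup = 11+7 = 18
ES_Stage build = max(EF_Permits=7, EF_Catering order=11) = 11; EF_Stage build = 11+6 = 17
ES_Marketing push = max(EF_AV setup=18, EF_Stage build=17) = 18; EF_Marketing push = 18+2 = 20
Expected project duration μ = 20 days. Critical path: Catering order → AV setup → Marketing push.

Variance along critical path = 9.000 + 1.000 + 0.111 = 10.111; σ = √10.111 = 3.180 days.
Z = (25 − 20) / 3.180 = 1.572
P(T ≤ 25) = Φ(1.572) ≈ 0.942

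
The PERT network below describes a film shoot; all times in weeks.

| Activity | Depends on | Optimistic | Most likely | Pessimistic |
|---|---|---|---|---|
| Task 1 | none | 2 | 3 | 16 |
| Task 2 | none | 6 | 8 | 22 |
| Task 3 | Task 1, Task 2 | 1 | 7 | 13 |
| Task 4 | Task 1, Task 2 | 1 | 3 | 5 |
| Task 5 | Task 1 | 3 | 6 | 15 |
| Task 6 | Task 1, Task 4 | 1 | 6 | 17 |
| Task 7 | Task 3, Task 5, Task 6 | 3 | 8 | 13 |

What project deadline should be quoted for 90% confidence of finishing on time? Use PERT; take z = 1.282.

te_Task 1 = (2 + 4·3 + 16)/6 = 30/6 = 5; σ²_Task 1 = ((16−2)/6)² = 5.444
te_Task 2 = (6 + 4·8 + 22)/6 = 60/6 = 10; σ²_Task 2 = ((22−6)/6)² = 7.111
te_Task 3 = (1 + 4·7 + 13)/6 = 42/6 = 7; σ²_Task 3 = ((13−1)/6)² = 4.000
te_Task 4 = (1 + 4·3 + 5)/6 = 18/6 = 3; σ²_Task 4 = ((5−1)/6)² = 0.444
te_Task 5 = (3 + 4·6 + 15)/6 = 42/6 = 7; σ²_Task 5 = ((15−3)/6)² = 4.000
te_Task 6 = (1 + 4·6 + 17)/6 = 42/6 = 7; σ²_Task 6 = ((17−1)/6)² = 7.111
te_Task 7 = (3 + 4·8 + 13)/6 = 48/6 = 8; σ²_Task 7 = ((13−3)/6)² = 2.778

Forward pass:
ES_Task 1 = 0; EF_Task 1 = 5
ES_Task 2 = 0; EF_Task 2 = 10
ES_Task 3 = max(EF_Task 1=5, EF_Task 2=10) = 10; EF_Task 3 = 10+7 = 17
ES_Task 4 = max(EF_Task 1=5, EF_Task 2=10) = 10; EF_Task 4 = 10+3 = 13
ES_Task 5 = 5; EF_Task 5 = 5+7 = 12
ES_Task 6 = max(EF_Task 1=5, EF_Task 4=13) = 13; EF_Task 6 = 13+7 = 20
ES_Task 7 = max(EF_Task 3=17, EF_Task 5=12, EF_Task 6=20) = 20; EF_Task 7 = 20+8 = 28
Expected project duration μ = 28 weeks. Critical path: Task 2 → Task 4 → Task 6 → Task 7.

Variance along critical path = 7.111 + 0.444 + 7.111 + 2.778 = 17.444; σ = 4.177 weeks.
D = μ + z·σ = 28 + 1.282·4.177 = 33.4 weeks

33.4 weeks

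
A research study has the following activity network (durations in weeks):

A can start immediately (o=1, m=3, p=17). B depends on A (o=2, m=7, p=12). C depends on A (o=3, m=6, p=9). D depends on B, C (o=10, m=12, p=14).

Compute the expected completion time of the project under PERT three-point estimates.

te_A = (1 + 4·3 + 17)/6 = 30/6 = 5
te_B = (2 + 4·7 + 12)/6 = 42/6 = 7
te_C = (3 + 4·6 + 9)/6 = 36/6 = 6
te_D = (10 + 4·12 + 14)/6 = 72/6 = 12

Forward pass:
ES_A = 0; EF_A = 5
ES_B = 5; EF_B = 5+7 = 12
ES_C = 5; EF_C = 5+6 = 11
ES_D = max(EF_B=12, EF_C=11) = 12; EF_D = 12+12 = 24
Expected project duration μ = 24 weeks. Critical path: A → B → D.

24 weeks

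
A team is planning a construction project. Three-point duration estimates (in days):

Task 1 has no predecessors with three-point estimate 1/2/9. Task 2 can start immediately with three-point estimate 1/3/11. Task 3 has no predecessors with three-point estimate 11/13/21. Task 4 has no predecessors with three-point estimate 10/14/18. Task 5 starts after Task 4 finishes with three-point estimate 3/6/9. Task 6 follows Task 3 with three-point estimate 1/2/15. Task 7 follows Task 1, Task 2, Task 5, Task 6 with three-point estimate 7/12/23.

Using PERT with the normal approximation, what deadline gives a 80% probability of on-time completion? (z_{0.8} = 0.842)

35.6 days

te_Task 1 = (1 + 4·2 + 9)/6 = 18/6 = 3; σ²_Task 1 = ((9−1)/6)² = 1.778
te_Task 2 = (1 + 4·3 + 11)/6 = 24/6 = 4; σ²_Task 2 = ((11−1)/6)² = 2.778
te_Task 3 = (11 + 4·13 + 21)/6 = 84/6 = 14; σ²_Task 3 = ((21−11)/6)² = 2.778
te_Task 4 = (10 + 4·14 + 18)/6 = 84/6 = 14; σ²_Task 4 = ((18−10)/6)² = 1.778
te_Task 5 = (3 + 4·6 + 9)/6 = 36/6 = 6; σ²_Task 5 = ((9−3)/6)² = 1.000
te_Task 6 = (1 + 4·2 + 15)/6 = 24/6 = 4; σ²_Task 6 = ((15−1)/6)² = 5.444
te_Task 7 = (7 + 4·12 + 23)/6 = 78/6 = 13; σ²_Task 7 = ((23−7)/6)² = 7.111

Forward pass:
ES_Task 1 = 0; EF_Task 1 = 3
ES_Task 2 = 0; EF_Task 2 = 4
ES_Task 3 = 0; EF_Task 3 = 14
ES_Task 4 = 0; EF_Task 4 = 14
ES_Task 5 = 14; EF_Task 5 = 14+6 = 20
ES_Task 6 = 14; EF_Task 6 = 14+4 = 18
ES_Task 7 = max(EF_Task 1=3, EF_Task 2=4, EF_Task 5=20, EF_Task 6=18) = 20; EF_Task 7 = 20+13 = 33
Expected project duration μ = 33 days. Critical path: Task 4 → Task 5 → Task 7.

Variance along critical path = 1.778 + 1.000 + 7.111 = 9.889; σ = 3.145 days.
D = μ + z·σ = 33 + 0.842·3.145 = 35.6 days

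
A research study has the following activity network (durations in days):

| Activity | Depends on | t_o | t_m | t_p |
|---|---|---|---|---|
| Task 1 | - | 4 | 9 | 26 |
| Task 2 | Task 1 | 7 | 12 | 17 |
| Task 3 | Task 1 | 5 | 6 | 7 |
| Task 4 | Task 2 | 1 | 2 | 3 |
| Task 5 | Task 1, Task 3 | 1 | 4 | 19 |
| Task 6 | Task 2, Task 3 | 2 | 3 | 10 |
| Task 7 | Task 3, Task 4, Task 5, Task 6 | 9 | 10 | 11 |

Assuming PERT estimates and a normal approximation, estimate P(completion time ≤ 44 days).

0.950

te_Task 1 = (4 + 4·9 + 26)/6 = 66/6 = 11; σ²_Task 1 = ((26−4)/6)² = 13.444
te_Task 2 = (7 + 4·12 + 17)/6 = 72/6 = 12; σ²_Task 2 = ((17−7)/6)² = 2.778
te_Task 3 = (5 + 4·6 + 7)/6 = 36/6 = 6; σ²_Task 3 = ((7−5)/6)² = 0.111
te_Task 4 = (1 + 4·2 + 3)/6 = 12/6 = 2; σ²_Task 4 = ((3−1)/6)² = 0.111
te_Task 5 = (1 + 4·4 + 19)/6 = 36/6 = 6; σ²_Task 5 = ((19−1)/6)² = 9.000
te_Task 6 = (2 + 4·3 + 10)/6 = 24/6 = 4; σ²_Task 6 = ((10−2)/6)² = 1.778
te_Task 7 = (9 + 4·10 + 11)/6 = 60/6 = 10; σ²_Task 7 = ((11−9)/6)² = 0.111

Forward pass:
ES_Task 1 = 0; EF_Task 1 = 11
ES_Task 2 = 11; EF_Task 2 = 11+12 = 23
ES_Task 3 = 11; EF_Task 3 = 11+6 = 17
ES_Task 4 = 23; EF_Task 4 = 23+2 = 25
ES_Task 5 = max(EF_Task 1=11, EF_Task 3=17) = 17; EF_Task 5 = 17+6 = 23
ES_Task 6 = max(EF_Task 2=23, EF_Task 3=17) = 23; EF_Task 6 = 23+4 = 27
ES_Task 7 = max(EF_Task 3=17, EF_Task 4=25, EF_Task 5=23, EF_Task 6=27) = 27; EF_Task 7 = 27+10 = 37
Expected project duration μ = 37 days. Critical path: Task 1 → Task 2 → Task 6 → Task 7.

Variance along critical path = 13.444 + 2.778 + 1.778 + 0.111 = 18.111; σ = √18.111 = 4.256 days.
Z = (44 − 37) / 4.256 = 1.645
P(T ≤ 44) = Φ(1.645) ≈ 0.950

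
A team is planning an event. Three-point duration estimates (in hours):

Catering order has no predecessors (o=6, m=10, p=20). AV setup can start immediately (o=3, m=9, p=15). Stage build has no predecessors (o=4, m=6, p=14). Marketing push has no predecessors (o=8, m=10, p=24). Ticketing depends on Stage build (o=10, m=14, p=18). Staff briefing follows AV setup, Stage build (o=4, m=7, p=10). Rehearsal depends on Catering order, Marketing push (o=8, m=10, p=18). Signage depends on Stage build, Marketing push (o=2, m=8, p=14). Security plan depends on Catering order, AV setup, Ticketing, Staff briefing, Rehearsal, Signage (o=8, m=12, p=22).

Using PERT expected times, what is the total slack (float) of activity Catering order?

1 hours

te_Catering order = (6 + 4·10 + 20)/6 = 66/6 = 11
te_AV setup = (3 + 4·9 + 15)/6 = 54/6 = 9
te_Stage build = (4 + 4·6 + 14)/6 = 42/6 = 7
te_Marketing push = (8 + 4·10 + 24)/6 = 72/6 = 12
te_Ticketing = (10 + 4·14 + 18)/6 = 84/6 = 14
te_Staff briefing = (4 + 4·7 + 10)/6 = 42/6 = 7
te_Rehearsal = (8 + 4·10 + 18)/6 = 66/6 = 11
te_Signage = (2 + 4·8 + 14)/6 = 48/6 = 8
te_Security plan = (8 + 4·12 + 22)/6 = 78/6 = 13

Forward pass:
ES_Catering order = 0; EF_Catering order = 11
ES_AV setup = 0; EF_AV setup = 9
ES_Stage build = 0; EF_Stage build = 7
ES_Marketing push = 0; EF_Marketing push = 12
ES_Ticketing = 7; EF_Ticketing = 7+14 = 21
ES_Staff briefing = max(EF_AV setup=9, EF_Stage build=7) = 9; EF_Staff briefing = 9+7 = 16
ES_Rehearsal = max(EF_Catering order=11, EF_Marketing push=12) = 12; EF_Rehearsal = 12+11 = 23
ES_Signage = max(EF_Stage build=7, EF_Marketing push=12) = 12; EF_Signage = 12+8 = 20
ES_Security plan = max(EF_Catering order=11, EF_AV setup=9, EF_Ticketing=21, EF_Staff briefing=16, EF_Rehearsal=23, EF_Signage=20) = 23; EF_Security plan = 23+13 = 36
Expected project duration μ = 36 hours. Critical path: Marketing push → Rehearsal → Security plan.

Backward pass:
LF_Security plan = 36; LS_Security plan = 36−13 = 23
LF_Signage = LS_Security plan = 23; LS_Signage = 23−8 = 15
LF_Rehearsal = LS_Security plan = 23; LS_Rehearsal = 23−11 = 12
LF_Staff briefing = LS_Security plan = 23; LS_Staff briefing = 23−7 = 16
LF_Ticketing = LS_Security plan = 23; LS_Ticketing = 23−14 = 9
LF_Marketing push = min(LS_Rehearsal=12, LS_Signage=15) = 12; LS_Marketing push = 12−12 = 0
LF_Stage build = min(LS_Ticketing=9, LS_Staff briefing=16, LS_Signage=15) = 9; LS_Stage build = 9−7 = 2
LF_AV setup = min(LS_Staff briefing=16, LS_Security plan=23) = 16; LS_AV setup = 16−9 = 7
LF_Catering order = min(LS_Rehearsal=12, LS_Security plan=23) = 12; LS_Catering order = 12−11 = 1
Slack_Catering order = LS_Catering order − ES_Catering order = 1 − 0 = 1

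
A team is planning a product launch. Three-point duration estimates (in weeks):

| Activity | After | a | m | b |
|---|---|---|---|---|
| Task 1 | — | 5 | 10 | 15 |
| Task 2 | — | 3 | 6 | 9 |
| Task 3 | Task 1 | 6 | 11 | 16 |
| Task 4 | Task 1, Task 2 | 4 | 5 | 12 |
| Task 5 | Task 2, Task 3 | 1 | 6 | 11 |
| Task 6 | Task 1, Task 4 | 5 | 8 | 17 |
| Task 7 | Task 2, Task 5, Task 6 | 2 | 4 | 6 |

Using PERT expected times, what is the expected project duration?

te_Task 1 = (5 + 4·10 + 15)/6 = 60/6 = 10
te_Task 2 = (3 + 4·6 + 9)/6 = 36/6 = 6
te_Task 3 = (6 + 4·11 + 16)/6 = 66/6 = 11
te_Task 4 = (4 + 4·5 + 12)/6 = 36/6 = 6
te_Task 5 = (1 + 4·6 + 11)/6 = 36/6 = 6
te_Task 6 = (5 + 4·8 + 17)/6 = 54/6 = 9
te_Task 7 = (2 + 4·4 + 6)/6 = 24/6 = 4

Forward pass:
ES_Task 1 = 0; EF_Task 1 = 10
ES_Task 2 = 0; EF_Task 2 = 6
ES_Task 3 = 10; EF_Task 3 = 10+11 = 21
ES_Task 4 = max(EF_Task 1=10, EF_Task 2=6) = 10; EF_Task 4 = 10+6 = 16
ES_Task 5 = max(EF_Task 2=6, EF_Task 3=21) = 21; EF_Task 5 = 21+6 = 27
ES_Task 6 = max(EF_Task 1=10, EF_Task 4=16) = 16; EF_Task 6 = 16+9 = 25
ES_Task 7 = max(EF_Task 2=6, EF_Task 5=27, EF_Task 6=25) = 27; EF_Task 7 = 27+4 = 31
Expected project duration μ = 31 weeks. Critical path: Task 1 → Task 3 → Task 5 → Task 7.

31 weeks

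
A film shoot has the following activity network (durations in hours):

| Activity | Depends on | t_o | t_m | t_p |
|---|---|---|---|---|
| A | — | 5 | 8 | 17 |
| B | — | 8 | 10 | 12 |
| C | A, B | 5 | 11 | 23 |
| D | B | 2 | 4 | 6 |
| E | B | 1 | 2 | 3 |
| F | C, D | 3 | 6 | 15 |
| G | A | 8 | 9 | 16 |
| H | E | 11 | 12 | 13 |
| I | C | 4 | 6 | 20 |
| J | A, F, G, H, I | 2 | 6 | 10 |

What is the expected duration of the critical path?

te_A = (5 + 4·8 + 17)/6 = 54/6 = 9
te_B = (8 + 4·10 + 12)/6 = 60/6 = 10
te_C = (5 + 4·11 + 23)/6 = 72/6 = 12
te_D = (2 + 4·4 + 6)/6 = 24/6 = 4
te_E = (1 + 4·2 + 3)/6 = 12/6 = 2
te_F = (3 + 4·6 + 15)/6 = 42/6 = 7
te_G = (8 + 4·9 + 16)/6 = 60/6 = 10
te_H = (11 + 4·12 + 13)/6 = 72/6 = 12
te_I = (4 + 4·6 + 20)/6 = 48/6 = 8
te_J = (2 + 4·6 + 10)/6 = 36/6 = 6

Forward pass:
ES_A = 0; EF_A = 9
ES_B = 0; EF_B = 10
ES_C = max(EF_A=9, EF_B=10) = 10; EF_C = 10+12 = 22
ES_D = 10; EF_D = 10+4 = 14
ES_E = 10; EF_E = 10+2 = 12
ES_F = max(EF_C=22, EF_D=14) = 22; EF_F = 22+7 = 29
ES_G = 9; EF_G = 9+10 = 19
ES_H = 12; EF_H = 12+12 = 24
ES_I = 22; EF_I = 22+8 = 30
ES_J = max(EF_A=9, EF_F=29, EF_G=19, EF_H=24, EF_I=30) = 30; EF_J = 30+6 = 36
Expected project duration μ = 36 hours. Critical path: B → C → I → J.

36 hours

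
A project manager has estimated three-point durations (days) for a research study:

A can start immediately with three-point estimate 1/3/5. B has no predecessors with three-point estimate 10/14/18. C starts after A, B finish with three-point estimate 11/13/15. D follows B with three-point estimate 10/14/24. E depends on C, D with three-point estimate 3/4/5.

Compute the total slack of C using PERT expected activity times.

te_A = (1 + 4·3 + 5)/6 = 18/6 = 3
te_B = (10 + 4·14 + 18)/6 = 84/6 = 14
te_C = (11 + 4·13 + 15)/6 = 78/6 = 13
te_D = (10 + 4·14 + 24)/6 = 90/6 = 15
te_E = (3 + 4·4 + 5)/6 = 24/6 = 4

Forward pass:
ES_A = 0; EF_A = 3
ES_B = 0; EF_B = 14
ES_C = max(EF_A=3, EF_B=14) = 14; EF_C = 14+13 = 27
ES_D = 14; EF_D = 14+15 = 29
ES_E = max(EF_C=27, EF_D=29) = 29; EF_E = 29+4 = 33
Expected project duration μ = 33 days. Critical path: B → D → E.

Backward pass:
LF_E = 33; LS_E = 33−4 = 29
LF_D = LS_E = 29; LS_D = 29−15 = 14
LF_C = LS_E = 29; LS_C = 29−13 = 16
LF_B = min(LS_C=16, LS_D=14) = 14; LS_B = 14−14 = 0
LF_A = LS_C = 16; LS_A = 16−3 = 13
Slack_C = LS_C − ES_C = 16 − 14 = 2

2 days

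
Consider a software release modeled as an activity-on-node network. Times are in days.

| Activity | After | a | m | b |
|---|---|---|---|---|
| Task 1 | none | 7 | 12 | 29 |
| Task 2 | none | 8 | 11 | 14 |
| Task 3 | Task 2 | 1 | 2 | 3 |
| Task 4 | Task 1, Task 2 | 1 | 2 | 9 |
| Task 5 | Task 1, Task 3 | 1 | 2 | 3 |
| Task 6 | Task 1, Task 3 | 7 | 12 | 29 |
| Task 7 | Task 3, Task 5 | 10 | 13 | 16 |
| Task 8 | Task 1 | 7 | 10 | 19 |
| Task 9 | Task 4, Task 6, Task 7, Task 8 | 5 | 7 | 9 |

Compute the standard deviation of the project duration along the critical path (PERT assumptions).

te_Task 1 = (7 + 4·12 + 29)/6 = 84/6 = 14; σ²_Task 1 = ((29−7)/6)² = 13.444
te_Task 2 = (8 + 4·11 + 14)/6 = 66/6 = 11; σ²_Task 2 = ((14−8)/6)² = 1.000
te_Task 3 = (1 + 4·2 + 3)/6 = 12/6 = 2; σ²_Task 3 = ((3−1)/6)² = 0.111
te_Task 4 = (1 + 4·2 + 9)/6 = 18/6 = 3; σ²_Task 4 = ((9−1)/6)² = 1.778
te_Task 5 = (1 + 4·2 + 3)/6 = 12/6 = 2; σ²_Task 5 = ((3−1)/6)² = 0.111
te_Task 6 = (7 + 4·12 + 29)/6 = 84/6 = 14; σ²_Task 6 = ((29−7)/6)² = 13.444
te_Task 7 = (10 + 4·13 + 16)/6 = 78/6 = 13; σ²_Task 7 = ((16−10)/6)² = 1.000
te_Task 8 = (7 + 4·10 + 19)/6 = 66/6 = 11; σ²_Task 8 = ((19−7)/6)² = 4.000
te_Task 9 = (5 + 4·7 + 9)/6 = 42/6 = 7; σ²_Task 9 = ((9−5)/6)² = 0.444

Forward pass:
ES_Task 1 = 0; EF_Task 1 = 14
ES_Task 2 = 0; EF_Task 2 = 11
ES_Task 3 = 11; EF_Task 3 = 11+2 = 13
ES_Task 4 = max(EF_Task 1=14, EF_Task 2=11) = 14; EF_Task 4 = 14+3 = 17
ES_Task 5 = max(EF_Task 1=14, EF_Task 3=13) = 14; EF_Task 5 = 14+2 = 16
ES_Task 6 = max(EF_Task 1=14, EF_Task 3=13) = 14; EF_Task 6 = 14+14 = 28
ES_Task 7 = max(EF_Task 3=13, EF_Task 5=16) = 16; EF_Task 7 = 16+13 = 29
ES_Task 8 = 14; EF_Task 8 = 14+11 = 25
ES_Task 9 = max(EF_Task 4=17, EF_Task 6=28, EF_Task 7=29, EF_Task 8=25) = 29; EF_Task 9 = 29+7 = 36
Expected project duration μ = 36 days. Critical path: Task 1 → Task 5 → Task 7 → Task 9.

Variance along critical path = 13.444 + 0.111 + 1.000 + 0.444 = 15.000
σ = √15.000 = 3.873 days

3.87 days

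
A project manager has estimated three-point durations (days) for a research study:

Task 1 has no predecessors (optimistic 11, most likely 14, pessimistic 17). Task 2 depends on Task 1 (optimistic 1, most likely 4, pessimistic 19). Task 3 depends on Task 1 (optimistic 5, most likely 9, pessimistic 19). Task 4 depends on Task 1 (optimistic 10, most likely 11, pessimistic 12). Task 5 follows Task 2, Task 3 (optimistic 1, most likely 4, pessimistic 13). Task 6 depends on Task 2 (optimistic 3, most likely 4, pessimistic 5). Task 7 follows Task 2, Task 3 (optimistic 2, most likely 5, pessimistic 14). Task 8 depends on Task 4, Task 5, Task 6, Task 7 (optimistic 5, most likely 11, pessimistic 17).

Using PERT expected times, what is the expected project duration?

41 days

te_Task 1 = (11 + 4·14 + 17)/6 = 84/6 = 14
te_Task 2 = (1 + 4·4 + 19)/6 = 36/6 = 6
te_Task 3 = (5 + 4·9 + 19)/6 = 60/6 = 10
te_Task 4 = (10 + 4·11 + 12)/6 = 66/6 = 11
te_Task 5 = (1 + 4·4 + 13)/6 = 30/6 = 5
te_Task 6 = (3 + 4·4 + 5)/6 = 24/6 = 4
te_Task 7 = (2 + 4·5 + 14)/6 = 36/6 = 6
te_Task 8 = (5 + 4·11 + 17)/6 = 66/6 = 11

Forward pass:
ES_Task 1 = 0; EF_Task 1 = 14
ES_Task 2 = 14; EF_Task 2 = 14+6 = 20
ES_Task 3 = 14; EF_Task 3 = 14+10 = 24
ES_Task 4 = 14; EF_Task 4 = 14+11 = 25
ES_Task 5 = max(EF_Task 2=20, EF_Task 3=24) = 24; EF_Task 5 = 24+5 = 29
ES_Task 6 = 20; EF_Task 6 = 20+4 = 24
ES_Task 7 = max(EF_Task 2=20, EF_Task 3=24) = 24; EF_Task 7 = 24+6 = 30
ES_Task 8 = max(EF_Task 4=25, EF_Task 5=29, EF_Task 6=24, EF_Task 7=30) = 30; EF_Task 8 = 30+11 = 41
Expected project duration μ = 41 days. Critical path: Task 1 → Task 3 → Task 7 → Task 8.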